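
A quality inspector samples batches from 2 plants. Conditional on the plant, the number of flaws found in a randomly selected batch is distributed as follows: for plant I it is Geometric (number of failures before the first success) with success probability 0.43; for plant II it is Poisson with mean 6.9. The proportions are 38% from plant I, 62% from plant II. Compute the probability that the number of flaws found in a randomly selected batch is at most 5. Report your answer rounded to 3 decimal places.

Conditional on each plant, P(X ≤ 5): I: 0.965704; II: 0.313662.
By total probability, P(X ≤ 5) = 0.38·0.965704 + 0.62·0.313662 = 0.561438.

0.561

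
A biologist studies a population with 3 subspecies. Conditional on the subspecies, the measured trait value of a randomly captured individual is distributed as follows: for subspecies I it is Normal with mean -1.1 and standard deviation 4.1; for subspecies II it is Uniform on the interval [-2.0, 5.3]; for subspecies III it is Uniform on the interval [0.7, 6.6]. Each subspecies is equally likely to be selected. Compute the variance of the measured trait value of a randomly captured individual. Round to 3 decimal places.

11.842

Per component, I: μ=-1.1, E[X²]=18.02; II: μ=1.65, E[X²]=7.16333; III: μ=3.65, E[X²]=16.2233.
E[X] = 0.333333·-1.1 + 0.333333·1.65 + 0.333333·3.65 = 1.4.
E[X²] = 0.333333·18.02 + 0.333333·7.16333 + 0.333333·16.2233 = 13.8022.
Var(X) = E[X²] − (E[X])² = 13.8022 − 1.96 = 11.8422.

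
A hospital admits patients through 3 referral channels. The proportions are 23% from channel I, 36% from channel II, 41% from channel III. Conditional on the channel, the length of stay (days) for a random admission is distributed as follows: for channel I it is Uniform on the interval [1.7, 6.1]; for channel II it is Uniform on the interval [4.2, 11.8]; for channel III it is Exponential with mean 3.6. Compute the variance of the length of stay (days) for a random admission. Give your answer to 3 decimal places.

11.675

Per component, I: μ=3.9, E[X²]=16.8233; II: μ=8, E[X²]=68.8133; III: μ=3.6, E[X²]=25.92.
E[X] = 0.23·3.9 + 0.36·8 + 0.41·3.6 = 5.253.
E[X²] = 0.23·16.8233 + 0.36·68.8133 + 0.41·25.92 = 39.2694.
Var(X) = E[X²] − (E[X])² = 39.2694 − 27.594 = 11.6754.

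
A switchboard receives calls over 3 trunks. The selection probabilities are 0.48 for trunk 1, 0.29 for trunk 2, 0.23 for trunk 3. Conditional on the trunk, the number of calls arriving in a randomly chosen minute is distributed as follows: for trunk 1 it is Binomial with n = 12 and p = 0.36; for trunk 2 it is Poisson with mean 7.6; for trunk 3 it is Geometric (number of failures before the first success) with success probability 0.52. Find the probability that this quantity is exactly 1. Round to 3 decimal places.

Conditional on each trunk, P(X = 1): 1: 0.031876; 2: 0.00380343; 3: 0.2496.
By total probability, P(X = 1) = 0.48·0.031876 + 0.29·0.00380343 + 0.23·0.2496 = 0.0738115.

0.074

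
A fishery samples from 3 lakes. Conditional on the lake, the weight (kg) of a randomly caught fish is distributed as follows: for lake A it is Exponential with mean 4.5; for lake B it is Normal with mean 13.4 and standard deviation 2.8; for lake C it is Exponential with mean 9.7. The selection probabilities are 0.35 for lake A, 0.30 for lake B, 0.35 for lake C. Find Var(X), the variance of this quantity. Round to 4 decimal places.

Per component, A: μ=4.5, E[X²]=40.5; B: μ=13.4, E[X²]=187.4; C: μ=9.7, E[X²]=188.18.
E[X] = 0.35·4.5 + 0.3·13.4 + 0.35·9.7 = 8.99.
E[X²] = 0.35·40.5 + 0.3·187.4 + 0.35·188.18 = 136.258.
Var(X) = E[X²] − (E[X])² = 136.258 − 80.8201 = 55.4379.

55.4379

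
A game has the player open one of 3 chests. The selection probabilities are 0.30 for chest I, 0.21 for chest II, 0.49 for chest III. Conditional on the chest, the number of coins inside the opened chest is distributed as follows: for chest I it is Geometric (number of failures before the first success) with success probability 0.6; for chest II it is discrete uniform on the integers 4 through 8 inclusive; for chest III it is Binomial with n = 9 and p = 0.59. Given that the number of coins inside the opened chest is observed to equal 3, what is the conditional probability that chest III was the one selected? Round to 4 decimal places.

Likelihoods P(X=3 | ·): I: 0.0384; II: 0; III: 0.081948.
Posterior ∝ prior × likelihood. Numerator for III: 0.49·0.081948 = 0.0401545.
Normalizing constant: 0.3·0.0384 + 0.21·0 + 0.49·0.081948 = 0.0516745.
P(III | observation) = 0.0401545 / 0.0516745 = 0.777066.

0.7771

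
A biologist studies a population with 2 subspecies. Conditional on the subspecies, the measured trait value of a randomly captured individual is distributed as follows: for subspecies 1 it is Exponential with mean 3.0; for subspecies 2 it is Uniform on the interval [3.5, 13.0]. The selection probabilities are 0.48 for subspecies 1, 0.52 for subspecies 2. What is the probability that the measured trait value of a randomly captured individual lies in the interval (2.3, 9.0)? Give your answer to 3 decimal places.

0.500

Conditional on each subspecies, P(2.3 < X < 9.0): 1: 0.414772; 2: 0.578947.
By total probability, P(2.3 < X < 9.0) = 0.48·0.414772 + 0.52·0.578947 = 0.500143.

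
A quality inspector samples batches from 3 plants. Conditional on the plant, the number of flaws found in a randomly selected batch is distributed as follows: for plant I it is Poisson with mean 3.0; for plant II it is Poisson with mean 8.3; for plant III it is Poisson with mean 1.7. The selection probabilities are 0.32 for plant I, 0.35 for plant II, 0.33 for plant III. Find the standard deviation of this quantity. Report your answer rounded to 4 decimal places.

3.5752

Per component, I: μ=3, E[X²]=12; II: μ=8.3, E[X²]=77.19; III: μ=1.7, E[X²]=4.59.
E[X] = 0.32·3 + 0.35·8.3 + 0.33·1.7 = 4.426.
E[X²] = 0.32·12 + 0.35·77.19 + 0.33·4.59 = 32.3712.
Var(X) = E[X²] − (E[X])² = 32.3712 − 19.5895 = 12.7817.
SD(X) = √12.7817 = 3.57515.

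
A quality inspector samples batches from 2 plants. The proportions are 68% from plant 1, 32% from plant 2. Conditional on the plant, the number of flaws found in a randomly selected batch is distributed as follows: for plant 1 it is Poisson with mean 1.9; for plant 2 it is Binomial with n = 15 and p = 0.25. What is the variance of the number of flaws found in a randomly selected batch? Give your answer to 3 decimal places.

2.937

Per component, 1: μ=1.9, E[X²]=5.51; 2: μ=3.75, E[X²]=16.875.
E[X] = 0.68·1.9 + 0.32·3.75 = 2.492.
E[X²] = 0.68·5.51 + 0.32·16.875 = 9.1468.
Var(X) = E[X²] − (E[X])² = 9.1468 − 6.21006 = 2.93674.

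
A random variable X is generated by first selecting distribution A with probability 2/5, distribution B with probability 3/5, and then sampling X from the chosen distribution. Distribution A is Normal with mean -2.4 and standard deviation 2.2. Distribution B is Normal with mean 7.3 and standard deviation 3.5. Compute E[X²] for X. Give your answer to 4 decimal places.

43.5640

For each component E[X²] = Var + (mean)², giving A: 10.6; B: 65.54.
Overall E[X²] = 0.4·10.6 + 0.6·65.54 = 43.564.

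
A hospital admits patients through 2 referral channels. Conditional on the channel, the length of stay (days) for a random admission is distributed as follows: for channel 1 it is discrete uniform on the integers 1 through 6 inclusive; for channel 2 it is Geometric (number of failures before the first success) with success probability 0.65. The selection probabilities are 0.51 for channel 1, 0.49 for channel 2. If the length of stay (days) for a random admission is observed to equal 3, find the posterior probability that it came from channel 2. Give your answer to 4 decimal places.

Likelihoods P(X=3 | ·): 1: 0.166667; 2: 0.0278687.
Posterior ∝ prior × likelihood. Numerator for 2: 0.49·0.0278687 = 0.0136557.
Normalizing constant: 0.51·0.166667 + 0.49·0.0278687 = 0.0986557.
P(2 | observation) = 0.0136557 / 0.0986557 = 0.138418.

0.1384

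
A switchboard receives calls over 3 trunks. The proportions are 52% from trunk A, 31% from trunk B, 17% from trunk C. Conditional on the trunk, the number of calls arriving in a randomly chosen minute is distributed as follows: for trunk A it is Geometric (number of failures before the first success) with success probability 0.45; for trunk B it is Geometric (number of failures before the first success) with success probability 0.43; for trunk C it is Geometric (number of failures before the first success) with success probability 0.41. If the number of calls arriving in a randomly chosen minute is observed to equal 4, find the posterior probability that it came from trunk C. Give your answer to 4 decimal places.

0.1923

Likelihoods P(X=4 | ·): A: 0.0411778; B: 0.0453908; C: 0.0496812.
Posterior ∝ prior × likelihood. Numerator for C: 0.17·0.0496812 = 0.0084458.
Normalizing constant: 0.52·0.0411778 + 0.31·0.0453908 + 0.17·0.0496812 = 0.0439294.
P(C | observation) = 0.0084458 / 0.0439294 = 0.192258.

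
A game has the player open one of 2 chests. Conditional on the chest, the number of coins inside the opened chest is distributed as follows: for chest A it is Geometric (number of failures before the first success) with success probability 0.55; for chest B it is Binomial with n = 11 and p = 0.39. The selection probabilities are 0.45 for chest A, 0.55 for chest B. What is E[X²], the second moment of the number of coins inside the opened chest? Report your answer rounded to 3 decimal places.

For each component E[X²] = Var + (mean)², giving A: 2.15702; B: 21.021.
Overall E[X²] = 0.45·2.15702 + 0.55·21.021 = 12.5322.

12.532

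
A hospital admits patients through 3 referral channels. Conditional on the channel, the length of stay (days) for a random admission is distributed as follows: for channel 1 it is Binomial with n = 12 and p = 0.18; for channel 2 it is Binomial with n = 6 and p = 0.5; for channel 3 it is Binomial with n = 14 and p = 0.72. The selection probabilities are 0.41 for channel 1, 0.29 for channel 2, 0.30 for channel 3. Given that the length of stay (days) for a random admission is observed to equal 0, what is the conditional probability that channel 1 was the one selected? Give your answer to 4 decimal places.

Likelihoods P(X=0 | ·): 1: 0.0924201; 2: 0.015625; 3: 1.82059e-08.
Posterior ∝ prior × likelihood. Numerator for 1: 0.41·0.0924201 = 0.0378922.
Normalizing constant: 0.41·0.0924201 + 0.29·0.015625 + 0.3·1.82059e-08 = 0.0424235.
P(1 | observation) = 0.0378922 / 0.0424235 = 0.89319.

0.8932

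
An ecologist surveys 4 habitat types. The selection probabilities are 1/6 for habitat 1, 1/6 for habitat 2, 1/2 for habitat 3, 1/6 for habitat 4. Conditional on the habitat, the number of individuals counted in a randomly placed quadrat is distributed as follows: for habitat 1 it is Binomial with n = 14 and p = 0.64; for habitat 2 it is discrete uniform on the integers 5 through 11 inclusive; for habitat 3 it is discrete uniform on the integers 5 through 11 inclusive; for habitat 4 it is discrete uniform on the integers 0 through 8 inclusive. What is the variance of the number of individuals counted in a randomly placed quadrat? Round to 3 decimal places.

6.879

Per component, 1: μ=8.96, E[X²]=83.5072; 2: μ=8, E[X²]=68; 3: μ=8, E[X²]=68; 4: μ=4, E[X²]=22.6667.
E[X] = 0.166667·8.96 + 0.166667·8 + 0.5·8 + 0.166667·4 = 7.49333.
E[X²] = 0.166667·83.5072 + 0.166667·68 + 0.5·68 + 0.166667·22.6667 = 63.029.
Var(X) = E[X²] − (E[X])² = 63.029 − 56.15 = 6.87893.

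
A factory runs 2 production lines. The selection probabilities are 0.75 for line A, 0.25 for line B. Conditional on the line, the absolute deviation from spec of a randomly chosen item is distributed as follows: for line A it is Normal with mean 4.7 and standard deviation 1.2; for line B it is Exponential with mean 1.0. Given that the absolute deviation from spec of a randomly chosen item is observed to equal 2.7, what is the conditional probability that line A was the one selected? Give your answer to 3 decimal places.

0.787

Likelihoods f(2.7 | ·): A: 0.0828976; B: 0.0672055.
Posterior ∝ prior × likelihood. Numerator for A: 0.75·0.0828976 = 0.0621732.
Normalizing constant: 0.75·0.0828976 + 0.25·0.0672055 = 0.0789746.
P(A | observation) = 0.0621732 / 0.0789746 = 0.787256.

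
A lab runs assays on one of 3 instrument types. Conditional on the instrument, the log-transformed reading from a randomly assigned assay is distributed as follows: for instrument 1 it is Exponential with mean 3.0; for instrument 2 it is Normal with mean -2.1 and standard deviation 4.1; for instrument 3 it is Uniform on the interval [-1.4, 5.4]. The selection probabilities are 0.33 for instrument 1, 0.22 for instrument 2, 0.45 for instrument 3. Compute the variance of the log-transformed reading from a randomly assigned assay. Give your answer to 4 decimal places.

12.1032

Per component, 1: μ=3, E[X²]=18; 2: μ=-2.1, E[X²]=21.22; 3: μ=2, E[X²]=7.85333.
E[X] = 0.33·3 + 0.22·-2.1 + 0.45·2 = 1.428.
E[X²] = 0.33·18 + 0.22·21.22 + 0.45·7.85333 = 14.1424.
Var(X) = E[X²] − (E[X])² = 14.1424 − 2.03918 = 12.1032.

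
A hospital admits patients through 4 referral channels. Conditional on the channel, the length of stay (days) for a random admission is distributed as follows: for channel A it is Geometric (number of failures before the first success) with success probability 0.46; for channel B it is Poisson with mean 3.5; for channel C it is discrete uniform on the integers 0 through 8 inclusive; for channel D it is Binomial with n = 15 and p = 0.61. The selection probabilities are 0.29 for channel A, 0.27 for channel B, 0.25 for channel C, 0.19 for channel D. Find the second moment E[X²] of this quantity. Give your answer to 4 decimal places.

27.6442

For each component E[X²] = Var + (mean)², giving A: 3.93006; B: 15.75; C: 22.6667; D: 87.291.
Overall E[X²] = 0.29·3.93006 + 0.27·15.75 + 0.25·22.6667 + 0.19·87.291 = 27.6442.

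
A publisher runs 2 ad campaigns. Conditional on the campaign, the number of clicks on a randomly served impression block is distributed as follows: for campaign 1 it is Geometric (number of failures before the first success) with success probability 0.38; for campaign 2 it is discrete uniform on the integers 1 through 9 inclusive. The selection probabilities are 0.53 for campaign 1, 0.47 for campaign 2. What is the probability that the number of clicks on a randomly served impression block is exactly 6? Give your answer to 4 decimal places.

0.0637

Conditional on each campaign, P(X = 6): 1: 0.0215841; 2: 0.111111.
By total probability, P(X = 6) = 0.53·0.0215841 + 0.47·0.111111 = 0.0636618.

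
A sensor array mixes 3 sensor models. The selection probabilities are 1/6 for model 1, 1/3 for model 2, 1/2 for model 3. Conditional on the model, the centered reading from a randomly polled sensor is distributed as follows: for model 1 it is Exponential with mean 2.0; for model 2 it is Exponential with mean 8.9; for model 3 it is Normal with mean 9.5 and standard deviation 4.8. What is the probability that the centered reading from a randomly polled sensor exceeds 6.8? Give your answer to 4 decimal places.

Conditional on each model, P(X > 6.8): 1: 0.0333733; 2: 0.465779; 3: 0.713112.
By total probability, P(X > 6.8) = 0.166667·0.0333733 + 0.333333·0.465779 + 0.5·0.713112 = 0.517378.

0.5174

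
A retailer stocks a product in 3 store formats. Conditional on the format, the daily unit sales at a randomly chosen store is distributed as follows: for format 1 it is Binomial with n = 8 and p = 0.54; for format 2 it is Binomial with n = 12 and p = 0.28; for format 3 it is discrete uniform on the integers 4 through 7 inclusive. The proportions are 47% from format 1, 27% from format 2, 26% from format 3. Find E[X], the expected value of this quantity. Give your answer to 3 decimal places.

4.368

Component means — 1: 4.32; 2: 3.36; 3: 5.5.
E[X] = 0.47·4.32 + 0.27·3.36 + 0.26·5.5 = 4.3676.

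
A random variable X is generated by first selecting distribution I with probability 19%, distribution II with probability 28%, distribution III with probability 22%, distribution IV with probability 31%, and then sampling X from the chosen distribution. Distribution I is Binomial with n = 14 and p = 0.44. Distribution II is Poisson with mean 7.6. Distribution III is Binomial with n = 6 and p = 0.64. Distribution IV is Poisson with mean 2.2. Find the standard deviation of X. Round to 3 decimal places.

Per component, I: μ=6.16, E[X²]=41.3952; II: μ=7.6, E[X²]=65.36; III: μ=3.84, E[X²]=16.128; IV: μ=2.2, E[X²]=7.04.
E[X] = 0.19·6.16 + 0.28·7.6 + 0.22·3.84 + 0.31·2.2 = 4.8252.
E[X²] = 0.19·41.3952 + 0.28·65.36 + 0.22·16.128 + 0.31·7.04 = 31.8964.
Var(X) = E[X²] − (E[X])² = 31.8964 − 23.2826 = 8.61389.
SD(X) = √8.61389 = 2.93494.

2.935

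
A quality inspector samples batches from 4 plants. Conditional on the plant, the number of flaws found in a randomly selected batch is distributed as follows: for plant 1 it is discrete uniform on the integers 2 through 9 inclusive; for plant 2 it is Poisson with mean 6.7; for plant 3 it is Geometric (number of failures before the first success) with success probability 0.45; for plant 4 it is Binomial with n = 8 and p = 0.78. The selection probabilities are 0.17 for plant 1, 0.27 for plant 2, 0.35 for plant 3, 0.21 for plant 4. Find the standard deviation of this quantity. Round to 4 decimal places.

Per component, 1: μ=5.5, E[X²]=35.5; 2: μ=6.7, E[X²]=51.59; 3: μ=1.22222, E[X²]=4.20988; 4: μ=6.24, E[X²]=40.3104.
E[X] = 0.17·5.5 + 0.27·6.7 + 0.35·1.22222 + 0.21·6.24 = 4.48218.
E[X²] = 0.17·35.5 + 0.27·51.59 + 0.35·4.20988 + 0.21·40.3104 = 29.9029.
Var(X) = E[X²] − (E[X])² = 29.9029 − 20.0899 = 9.81302.
SD(X) = √9.81302 = 3.13257.

3.1326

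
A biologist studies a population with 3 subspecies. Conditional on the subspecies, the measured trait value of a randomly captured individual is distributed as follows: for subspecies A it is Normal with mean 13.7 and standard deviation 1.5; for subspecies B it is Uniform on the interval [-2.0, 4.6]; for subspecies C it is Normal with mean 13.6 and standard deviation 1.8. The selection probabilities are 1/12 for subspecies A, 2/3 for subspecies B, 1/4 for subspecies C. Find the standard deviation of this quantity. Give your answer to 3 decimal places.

6.097

Per component, A: μ=13.7, E[X²]=189.94; B: μ=1.3, E[X²]=5.32; C: μ=13.6, E[X²]=188.2.
E[X] = 0.0833333·13.7 + 0.666667·1.3 + 0.25·13.6 = 5.40833.
E[X²] = 0.0833333·189.94 + 0.666667·5.32 + 0.25·188.2 = 66.425.
Var(X) = E[X²] − (E[X])² = 66.425 − 29.2501 = 37.1749.
SD(X) = √37.1749 = 6.09712.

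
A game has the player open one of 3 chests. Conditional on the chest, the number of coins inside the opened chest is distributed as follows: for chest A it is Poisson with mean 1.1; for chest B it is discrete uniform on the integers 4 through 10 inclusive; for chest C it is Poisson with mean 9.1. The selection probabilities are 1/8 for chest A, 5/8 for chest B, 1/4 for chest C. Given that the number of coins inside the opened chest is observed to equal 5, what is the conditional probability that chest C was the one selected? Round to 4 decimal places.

0.1391

Likelihoods P(X=5 | ·): A: 0.00446744; B: 0.142857; C: 0.0580692.
Posterior ∝ prior × likelihood. Numerator for C: 0.25·0.0580692 = 0.0145173.
Normalizing constant: 0.125·0.00446744 + 0.625·0.142857 + 0.25·0.0580692 = 0.104361.
P(C | observation) = 0.0145173 / 0.104361 = 0.139106.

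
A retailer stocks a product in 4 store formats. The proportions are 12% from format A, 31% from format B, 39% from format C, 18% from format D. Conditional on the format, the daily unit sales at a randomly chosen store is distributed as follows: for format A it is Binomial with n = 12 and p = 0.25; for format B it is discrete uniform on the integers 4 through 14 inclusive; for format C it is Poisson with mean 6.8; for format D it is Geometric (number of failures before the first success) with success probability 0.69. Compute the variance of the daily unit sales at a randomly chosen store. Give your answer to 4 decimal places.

Per component, A: μ=3, E[X²]=11.25; B: μ=9, E[X²]=91; C: μ=6.8, E[X²]=53.04; D: μ=0.449275, E[X²]=0.852972.
E[X] = 0.12·3 + 0.31·9 + 0.39·6.8 + 0.18·0.449275 = 5.88287.
E[X²] = 0.12·11.25 + 0.31·91 + 0.39·53.04 + 0.18·0.852972 = 50.3991.
Var(X) = E[X²] − (E[X])² = 50.3991 − 34.6082 = 15.791.

15.7910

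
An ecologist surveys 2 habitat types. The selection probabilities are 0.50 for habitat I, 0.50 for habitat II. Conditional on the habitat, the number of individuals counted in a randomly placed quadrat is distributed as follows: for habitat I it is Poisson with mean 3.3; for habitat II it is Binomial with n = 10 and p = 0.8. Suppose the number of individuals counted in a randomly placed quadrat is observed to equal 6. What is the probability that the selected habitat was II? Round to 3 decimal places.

Likelihoods P(X=6 | ·): I: 0.0661575; II: 0.0880804.
Posterior ∝ prior × likelihood. Numerator for II: 0.5·0.0880804 = 0.0440402.
Normalizing constant: 0.5·0.0661575 + 0.5·0.0880804 = 0.077119.
P(II | observation) = 0.0440402 / 0.077119 = 0.571068.

0.571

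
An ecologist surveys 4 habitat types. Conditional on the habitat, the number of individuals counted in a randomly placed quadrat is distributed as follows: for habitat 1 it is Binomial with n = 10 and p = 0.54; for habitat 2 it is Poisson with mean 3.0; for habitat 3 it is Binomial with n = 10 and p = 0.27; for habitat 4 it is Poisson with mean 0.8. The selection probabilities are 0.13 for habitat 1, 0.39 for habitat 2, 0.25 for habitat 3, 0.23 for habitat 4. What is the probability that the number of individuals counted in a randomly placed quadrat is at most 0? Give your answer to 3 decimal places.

0.134

Conditional on each habitat, P(X ≤ 0): 1: 0.000424207; 2: 0.0497871; 3: 0.0429763; 4: 0.449329.
By total probability, P(X ≤ 0) = 0.13·0.000424207 + 0.39·0.0497871 + 0.25·0.0429763 + 0.23·0.449329 = 0.133562.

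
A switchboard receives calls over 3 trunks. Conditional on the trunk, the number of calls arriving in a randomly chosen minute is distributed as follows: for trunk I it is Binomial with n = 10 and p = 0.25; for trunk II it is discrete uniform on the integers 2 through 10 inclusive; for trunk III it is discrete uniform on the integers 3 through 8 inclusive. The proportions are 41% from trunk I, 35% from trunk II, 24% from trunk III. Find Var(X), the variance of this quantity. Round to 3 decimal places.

Per component, I: μ=2.5, E[X²]=8.125; II: μ=6, E[X²]=42.6667; III: μ=5.5, E[X²]=33.1667.
E[X] = 0.41·2.5 + 0.35·6 + 0.24·5.5 = 4.445.
E[X²] = 0.41·8.125 + 0.35·42.6667 + 0.24·33.1667 = 26.2246.
Var(X) = E[X²] − (E[X])² = 26.2246 − 19.758 = 6.46656.

6.467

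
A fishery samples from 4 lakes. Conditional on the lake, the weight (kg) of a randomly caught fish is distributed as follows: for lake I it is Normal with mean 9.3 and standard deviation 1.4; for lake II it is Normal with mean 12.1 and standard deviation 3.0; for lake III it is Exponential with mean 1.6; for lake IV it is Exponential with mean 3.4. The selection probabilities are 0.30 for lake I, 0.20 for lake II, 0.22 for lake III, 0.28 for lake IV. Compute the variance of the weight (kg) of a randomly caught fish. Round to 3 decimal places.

22.785

Per component, I: μ=9.3, E[X²]=88.45; II: μ=12.1, E[X²]=155.41; III: μ=1.6, E[X²]=5.12; IV: μ=3.4, E[X²]=23.12.
E[X] = 0.3·9.3 + 0.2·12.1 + 0.22·1.6 + 0.28·3.4 = 6.514.
E[X²] = 0.3·88.45 + 0.2·155.41 + 0.22·5.12 + 0.28·23.12 = 65.217.
Var(X) = E[X²] − (E[X])² = 65.217 − 42.4322 = 22.7848.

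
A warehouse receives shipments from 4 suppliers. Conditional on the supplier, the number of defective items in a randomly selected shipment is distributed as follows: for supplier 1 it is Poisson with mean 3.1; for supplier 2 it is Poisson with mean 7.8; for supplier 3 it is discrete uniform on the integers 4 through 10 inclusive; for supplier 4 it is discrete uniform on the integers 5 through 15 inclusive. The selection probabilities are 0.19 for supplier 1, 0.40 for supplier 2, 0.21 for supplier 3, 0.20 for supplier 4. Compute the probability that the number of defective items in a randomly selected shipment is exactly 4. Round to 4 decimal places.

0.0882

Conditional on each supplier, P(X = 4): 1: 0.17335; 2: 0.0631932; 3: 0.142857; 4: 0.
By total probability, P(X = 4) = 0.19·0.17335 + 0.4·0.0631932 + 0.21·0.142857 + 0.2·0 = 0.0882137.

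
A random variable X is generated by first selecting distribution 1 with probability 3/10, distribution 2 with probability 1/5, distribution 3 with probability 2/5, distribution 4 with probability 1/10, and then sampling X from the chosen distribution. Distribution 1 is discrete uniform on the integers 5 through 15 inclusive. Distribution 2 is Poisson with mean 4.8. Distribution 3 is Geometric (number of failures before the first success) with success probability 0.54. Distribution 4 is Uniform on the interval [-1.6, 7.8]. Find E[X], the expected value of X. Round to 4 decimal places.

4.6107

Component means — 1: 10; 2: 4.8; 3: 0.851852; 4: 3.1.
E[X] = 0.3·10 + 0.2·4.8 + 0.4·0.851852 + 0.1·3.1 = 4.61074.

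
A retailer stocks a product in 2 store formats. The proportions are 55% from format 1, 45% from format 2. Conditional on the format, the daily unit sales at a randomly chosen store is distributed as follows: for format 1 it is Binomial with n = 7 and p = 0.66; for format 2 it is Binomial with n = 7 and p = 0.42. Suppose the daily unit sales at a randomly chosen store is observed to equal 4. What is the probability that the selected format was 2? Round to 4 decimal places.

Likelihoods P(X=4 | ·): 1: 0.261024; 2: 0.212495.
Posterior ∝ prior × likelihood. Numerator for 2: 0.45·0.212495 = 0.0956229.
Normalizing constant: 0.55·0.261024 + 0.45·0.212495 = 0.239186.
P(2 | observation) = 0.0956229 / 0.239186 = 0.399784.

0.3998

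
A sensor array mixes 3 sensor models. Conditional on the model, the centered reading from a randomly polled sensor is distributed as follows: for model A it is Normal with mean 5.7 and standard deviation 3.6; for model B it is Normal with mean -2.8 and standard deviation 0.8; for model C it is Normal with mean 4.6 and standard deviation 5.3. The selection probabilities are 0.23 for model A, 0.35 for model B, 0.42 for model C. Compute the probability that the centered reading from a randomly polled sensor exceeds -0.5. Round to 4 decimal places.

Conditional on each model, P(X > -0.5): A: 0.957485; B: 0.00202014; C: 0.832042.
By total probability, P(X > -0.5) = 0.23·0.957485 + 0.35·0.00202014 + 0.42·0.832042 = 0.570386.

0.5704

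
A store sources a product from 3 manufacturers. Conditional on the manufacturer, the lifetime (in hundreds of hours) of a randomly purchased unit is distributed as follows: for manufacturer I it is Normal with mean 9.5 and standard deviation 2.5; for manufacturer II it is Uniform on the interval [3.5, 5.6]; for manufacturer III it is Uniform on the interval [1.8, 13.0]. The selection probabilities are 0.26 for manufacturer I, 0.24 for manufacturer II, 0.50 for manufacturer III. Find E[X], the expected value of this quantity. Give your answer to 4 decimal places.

7.2620

Component means — I: 9.5; II: 4.55; III: 7.4.
E[X] = 0.26·9.5 + 0.24·4.55 + 0.5·7.4 = 7.262.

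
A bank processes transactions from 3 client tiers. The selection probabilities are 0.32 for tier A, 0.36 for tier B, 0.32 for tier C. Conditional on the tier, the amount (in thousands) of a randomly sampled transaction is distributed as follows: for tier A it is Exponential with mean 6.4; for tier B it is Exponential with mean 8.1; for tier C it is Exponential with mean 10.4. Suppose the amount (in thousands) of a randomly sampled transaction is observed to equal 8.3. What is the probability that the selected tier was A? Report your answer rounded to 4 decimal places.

0.3144

Likelihoods f(8.3 | ·): A: 0.0427164; B: 0.0443095; C: 0.0432879.
Posterior ∝ prior × likelihood. Numerator for A: 0.32·0.0427164 = 0.0136692.
Normalizing constant: 0.32·0.0427164 + 0.36·0.0443095 + 0.32·0.0432879 = 0.0434728.
P(A | observation) = 0.0136692 / 0.0434728 = 0.314432.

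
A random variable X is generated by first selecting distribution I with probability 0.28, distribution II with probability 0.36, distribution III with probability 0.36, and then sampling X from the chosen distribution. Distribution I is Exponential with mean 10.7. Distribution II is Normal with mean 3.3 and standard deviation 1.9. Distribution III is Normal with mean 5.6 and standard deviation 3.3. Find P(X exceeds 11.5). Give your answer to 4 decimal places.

0.1089

Conditional on each component, P(X > 11.5): I: 0.341378; II: 7.95167e-06; III: 0.0368978.
By total probability, P(X > 11.5) = 0.28·0.341378 + 0.36·7.95167e-06 + 0.36·0.0368978 = 0.108872.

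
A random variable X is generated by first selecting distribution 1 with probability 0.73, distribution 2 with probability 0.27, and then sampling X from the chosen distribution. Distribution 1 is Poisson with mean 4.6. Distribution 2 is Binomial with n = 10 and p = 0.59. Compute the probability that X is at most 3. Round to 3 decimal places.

0.255

Conditional on each component, P(X ≤ 3): 1: 0.325706; 2: 0.0625719.
By total probability, P(X ≤ 3) = 0.73·0.325706 + 0.27·0.0625719 = 0.25466.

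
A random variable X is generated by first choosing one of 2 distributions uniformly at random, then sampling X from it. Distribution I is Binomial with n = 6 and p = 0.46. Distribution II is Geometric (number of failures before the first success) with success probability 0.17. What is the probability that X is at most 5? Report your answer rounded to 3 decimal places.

Conditional on each component, P(X ≤ 5): I: 0.990526; II: 0.67306.
By total probability, P(X ≤ 5) = 0.5·0.990526 + 0.5·0.67306 = 0.831793.

0.832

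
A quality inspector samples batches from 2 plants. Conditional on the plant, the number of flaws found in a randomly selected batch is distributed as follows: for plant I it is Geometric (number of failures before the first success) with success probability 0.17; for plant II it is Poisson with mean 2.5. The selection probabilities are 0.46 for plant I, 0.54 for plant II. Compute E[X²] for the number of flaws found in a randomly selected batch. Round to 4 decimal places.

For each component E[X²] = Var + (mean)², giving I: 52.5571; II: 8.75.
Overall E[X²] = 0.46·52.5571 + 0.54·8.75 = 28.9013.

28.9013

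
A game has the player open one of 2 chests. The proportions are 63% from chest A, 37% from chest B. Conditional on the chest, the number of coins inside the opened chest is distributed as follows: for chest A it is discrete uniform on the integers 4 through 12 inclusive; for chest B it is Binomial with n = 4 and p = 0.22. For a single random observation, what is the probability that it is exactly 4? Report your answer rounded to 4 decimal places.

0.0709

Conditional on each chest, P(X = 4): A: 0.111111; B: 0.00234256.
By total probability, P(X = 4) = 0.63·0.111111 + 0.37·0.00234256 = 0.0708667.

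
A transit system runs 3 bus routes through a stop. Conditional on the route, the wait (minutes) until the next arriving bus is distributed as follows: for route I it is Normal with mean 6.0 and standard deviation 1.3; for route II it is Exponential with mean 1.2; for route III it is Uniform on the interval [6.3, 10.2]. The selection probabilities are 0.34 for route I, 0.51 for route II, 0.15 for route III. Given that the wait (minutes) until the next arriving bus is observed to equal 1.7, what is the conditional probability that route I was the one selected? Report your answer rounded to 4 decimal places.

Likelihoods f(1.7 | ·): I: 0.0012918; II: 0.202101; III: 0.
Posterior ∝ prior × likelihood. Numerator for I: 0.34·0.0012918 = 0.000439213.
Normalizing constant: 0.34·0.0012918 + 0.51·0.202101 + 0.15·0 = 0.103511.
P(I | observation) = 0.000439213 / 0.103511 = 0.00424316.

0.0042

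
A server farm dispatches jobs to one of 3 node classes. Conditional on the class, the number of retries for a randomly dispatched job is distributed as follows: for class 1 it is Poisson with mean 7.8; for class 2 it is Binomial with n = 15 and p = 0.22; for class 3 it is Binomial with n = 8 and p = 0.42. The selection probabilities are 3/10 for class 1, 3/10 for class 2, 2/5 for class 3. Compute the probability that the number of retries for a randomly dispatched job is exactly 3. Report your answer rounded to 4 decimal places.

0.1924

Conditional on each class, P(X = 3): 1: 0.0324068; 2: 0.245705; 3: 0.272318.
By total probability, P(X = 3) = 0.3·0.0324068 + 0.3·0.245705 + 0.4·0.272318 = 0.192361.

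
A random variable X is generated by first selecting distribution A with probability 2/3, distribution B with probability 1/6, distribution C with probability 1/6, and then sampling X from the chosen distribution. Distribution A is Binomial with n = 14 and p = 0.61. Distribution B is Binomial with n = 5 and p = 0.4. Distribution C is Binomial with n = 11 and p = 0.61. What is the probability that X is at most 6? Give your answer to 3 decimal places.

Conditional on each component, P(X ≤ 6): A: 0.132465; B: 1; C: 0.439655.
By total probability, P(X ≤ 6) = 0.666667·0.132465 + 0.166667·1 + 0.166667·0.439655 = 0.328253.

0.328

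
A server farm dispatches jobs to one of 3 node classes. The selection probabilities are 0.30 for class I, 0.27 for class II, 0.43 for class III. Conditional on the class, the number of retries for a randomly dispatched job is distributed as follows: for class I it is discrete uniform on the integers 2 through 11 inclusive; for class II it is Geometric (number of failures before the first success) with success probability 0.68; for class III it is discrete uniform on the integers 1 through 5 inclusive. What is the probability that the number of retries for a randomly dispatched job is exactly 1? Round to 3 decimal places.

0.145

Conditional on each class, P(X = 1): I: 0; II: 0.2176; III: 0.2.
By total probability, P(X = 1) = 0.3·0 + 0.27·0.2176 + 0.43·0.2 = 0.144752.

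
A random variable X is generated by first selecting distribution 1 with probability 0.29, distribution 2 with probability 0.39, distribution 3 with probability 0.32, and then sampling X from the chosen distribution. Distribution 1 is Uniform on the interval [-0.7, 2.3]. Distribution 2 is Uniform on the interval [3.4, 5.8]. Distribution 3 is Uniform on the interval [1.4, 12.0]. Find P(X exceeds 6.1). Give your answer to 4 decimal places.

0.1781

Conditional on each component, P(X > 6.1): 1: 0; 2: 0; 3: 0.556604.
By total probability, P(X > 6.1) = 0.29·0 + 0.39·0 + 0.32·0.556604 = 0.178113.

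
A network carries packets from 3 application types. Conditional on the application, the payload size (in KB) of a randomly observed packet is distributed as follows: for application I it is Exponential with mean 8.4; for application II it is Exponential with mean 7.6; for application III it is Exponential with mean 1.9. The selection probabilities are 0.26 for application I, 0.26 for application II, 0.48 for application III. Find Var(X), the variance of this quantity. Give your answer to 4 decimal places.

44.4668

Per component, I: μ=8.4, E[X²]=141.12; II: μ=7.6, E[X²]=115.52; III: μ=1.9, E[X²]=7.22.
E[X] = 0.26·8.4 + 0.26·7.6 + 0.48·1.9 = 5.072.
E[X²] = 0.26·141.12 + 0.26·115.52 + 0.48·7.22 = 70.192.
Var(X) = E[X²] − (E[X])² = 70.192 − 25.7252 = 44.4668.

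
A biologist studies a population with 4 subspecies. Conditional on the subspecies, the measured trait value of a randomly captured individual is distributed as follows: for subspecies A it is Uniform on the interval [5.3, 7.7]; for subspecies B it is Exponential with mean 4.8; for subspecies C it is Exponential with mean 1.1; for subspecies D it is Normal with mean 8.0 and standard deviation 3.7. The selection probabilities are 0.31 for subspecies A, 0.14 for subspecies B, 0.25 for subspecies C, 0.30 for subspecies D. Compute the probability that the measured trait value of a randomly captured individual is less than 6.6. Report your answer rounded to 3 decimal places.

Conditional on each subspecies, P(X < 6.6): A: 0.541667; B: 0.74716; C: 0.997521; D: 0.352575.
By total probability, P(X < 6.6) = 0.31·0.541667 + 0.14·0.74716 + 0.25·0.997521 + 0.3·0.352575 = 0.627672.

0.628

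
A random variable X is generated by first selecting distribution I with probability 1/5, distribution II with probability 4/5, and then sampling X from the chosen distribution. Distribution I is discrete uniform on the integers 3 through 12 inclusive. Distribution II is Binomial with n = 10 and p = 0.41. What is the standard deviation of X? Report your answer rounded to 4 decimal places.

2.3313

Per component, I: μ=7.5, E[X²]=64.5; II: μ=4.1, E[X²]=19.229.
E[X] = 0.2·7.5 + 0.8·4.1 = 4.78.
E[X²] = 0.2·64.5 + 0.8·19.229 = 28.2832.
Var(X) = E[X²] − (E[X])² = 28.2832 − 22.8484 = 5.4348.
SD(X) = √5.4348 = 2.33127.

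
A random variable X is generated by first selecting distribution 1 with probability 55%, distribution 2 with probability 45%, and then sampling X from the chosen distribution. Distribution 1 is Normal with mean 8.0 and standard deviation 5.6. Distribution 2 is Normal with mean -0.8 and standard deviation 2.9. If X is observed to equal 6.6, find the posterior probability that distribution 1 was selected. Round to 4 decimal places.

0.9409

Likelihoods f(6.6 | ·): 1: 0.0690479; 2: 0.00530398.
Posterior ∝ prior × likelihood. Numerator for 1: 0.55·0.0690479 = 0.0379763.
Normalizing constant: 0.55·0.0690479 + 0.45·0.00530398 = 0.0403631.
P(1 | observation) = 0.0379763 / 0.0403631 = 0.940867.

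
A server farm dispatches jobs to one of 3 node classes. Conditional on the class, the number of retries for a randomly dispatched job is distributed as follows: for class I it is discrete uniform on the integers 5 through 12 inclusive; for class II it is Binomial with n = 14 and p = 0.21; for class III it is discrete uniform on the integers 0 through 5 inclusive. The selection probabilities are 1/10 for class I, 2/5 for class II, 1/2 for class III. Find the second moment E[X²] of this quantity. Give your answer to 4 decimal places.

For each component E[X²] = Var + (mean)², giving I: 77.5; II: 10.9662; III: 9.16667.
Overall E[X²] = 0.1·77.5 + 0.4·10.9662 + 0.5·9.16667 = 16.7198.

16.7198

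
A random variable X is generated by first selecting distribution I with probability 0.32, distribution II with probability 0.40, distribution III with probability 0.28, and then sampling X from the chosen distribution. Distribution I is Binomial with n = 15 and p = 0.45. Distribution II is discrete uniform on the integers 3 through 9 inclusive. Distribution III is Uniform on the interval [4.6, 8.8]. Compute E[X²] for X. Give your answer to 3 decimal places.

For each component E[X²] = Var + (mean)², giving I: 49.275; II: 40; III: 46.36.
Overall E[X²] = 0.32·49.275 + 0.4·40 + 0.28·46.36 = 44.7488.

44.749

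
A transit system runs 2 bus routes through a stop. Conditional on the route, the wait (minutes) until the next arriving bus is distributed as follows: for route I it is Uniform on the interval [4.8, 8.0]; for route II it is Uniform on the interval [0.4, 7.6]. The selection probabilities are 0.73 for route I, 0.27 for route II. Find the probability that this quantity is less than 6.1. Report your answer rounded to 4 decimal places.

0.5103

Conditional on each route, P(X < 6.1): I: 0.40625; II: 0.791667.
By total probability, P(X < 6.1) = 0.73·0.40625 + 0.27·0.791667 = 0.510312.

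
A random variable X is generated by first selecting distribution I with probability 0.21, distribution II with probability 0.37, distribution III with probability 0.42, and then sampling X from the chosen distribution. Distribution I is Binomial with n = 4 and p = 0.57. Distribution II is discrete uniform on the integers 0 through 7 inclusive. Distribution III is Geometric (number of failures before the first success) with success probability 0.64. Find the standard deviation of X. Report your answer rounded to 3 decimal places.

Per component, I: μ=2.28, E[X²]=6.1788; II: μ=3.5, E[X²]=17.5; III: μ=0.5625, E[X²]=1.19531.
E[X] = 0.21·2.28 + 0.37·3.5 + 0.42·0.5625 = 2.01005.
E[X²] = 0.21·6.1788 + 0.37·17.5 + 0.42·1.19531 = 8.27458.
Var(X) = E[X²] − (E[X])² = 8.27458 − 4.0403 = 4.23428.
SD(X) = √4.23428 = 2.05774.

2.058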